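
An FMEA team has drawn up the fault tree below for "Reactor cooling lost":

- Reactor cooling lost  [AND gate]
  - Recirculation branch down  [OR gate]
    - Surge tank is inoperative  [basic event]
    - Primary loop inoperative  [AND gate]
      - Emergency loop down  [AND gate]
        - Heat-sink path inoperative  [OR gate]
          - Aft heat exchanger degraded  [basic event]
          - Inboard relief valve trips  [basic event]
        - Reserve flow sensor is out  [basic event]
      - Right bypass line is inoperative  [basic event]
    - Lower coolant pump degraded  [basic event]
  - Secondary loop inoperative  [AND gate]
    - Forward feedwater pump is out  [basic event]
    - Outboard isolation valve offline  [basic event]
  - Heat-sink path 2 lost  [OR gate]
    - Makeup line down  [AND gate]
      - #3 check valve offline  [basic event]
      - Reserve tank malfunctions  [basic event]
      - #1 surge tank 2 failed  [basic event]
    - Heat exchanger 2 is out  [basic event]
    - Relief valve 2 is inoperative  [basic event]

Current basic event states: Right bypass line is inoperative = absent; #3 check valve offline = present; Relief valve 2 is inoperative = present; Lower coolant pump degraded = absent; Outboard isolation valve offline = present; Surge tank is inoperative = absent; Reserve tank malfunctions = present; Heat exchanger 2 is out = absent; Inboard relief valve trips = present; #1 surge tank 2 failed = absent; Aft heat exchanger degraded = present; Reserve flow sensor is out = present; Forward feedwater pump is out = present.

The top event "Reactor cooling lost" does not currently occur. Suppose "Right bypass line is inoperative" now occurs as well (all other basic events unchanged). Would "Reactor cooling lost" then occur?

Counterfactual: set "Right bypass line is inoperative" to occurred.
Heat-sink path inoperative [OR]: Aft heat exchanger degraded=occurs, Inboard relief valve trips=occurs → at least one input occurs → occurs.
Emergency loop down [AND]: Heat-sink path inoperative=occurs, Reserve flow sensor is out=occurs → all inputs occur → occurs.
Primary loop inoperative [AND]: Emergency loop down=occurs, Right bypass line is inoperative=occurs → all inputs occur → occurs.
Recirculation branch down [OR]: Surge tank is inoperative=not, Primary loop inoperative=occurs, Lower coolant pump degraded=not → at least one input occurs → occurs.
Secondary loop inoperative [AND]: Forward feedwater pump is out=occurs, Outboard isolation valve offline=occurs → all inputs occur → occurs.
Makeup line down [AND]: #3 check valve offline=occurs, Reserve tank malfunctions=occurs, #1 surge tank 2 failed=not → not all inputs occur → does not occur.
Heat-sink path 2 lost [OR]: Makeup line down=not, Heat exchanger 2 is out=not, Relief valve 2 is inoperative=occurs → at least one input occurs → occurs.
Reactor cooling lost [AND]: Recirculation branch down=occurs, Secondary loop inoperative=occurs, Heat-sink path 2 lost=occurs → all inputs occur → occurs.

Yes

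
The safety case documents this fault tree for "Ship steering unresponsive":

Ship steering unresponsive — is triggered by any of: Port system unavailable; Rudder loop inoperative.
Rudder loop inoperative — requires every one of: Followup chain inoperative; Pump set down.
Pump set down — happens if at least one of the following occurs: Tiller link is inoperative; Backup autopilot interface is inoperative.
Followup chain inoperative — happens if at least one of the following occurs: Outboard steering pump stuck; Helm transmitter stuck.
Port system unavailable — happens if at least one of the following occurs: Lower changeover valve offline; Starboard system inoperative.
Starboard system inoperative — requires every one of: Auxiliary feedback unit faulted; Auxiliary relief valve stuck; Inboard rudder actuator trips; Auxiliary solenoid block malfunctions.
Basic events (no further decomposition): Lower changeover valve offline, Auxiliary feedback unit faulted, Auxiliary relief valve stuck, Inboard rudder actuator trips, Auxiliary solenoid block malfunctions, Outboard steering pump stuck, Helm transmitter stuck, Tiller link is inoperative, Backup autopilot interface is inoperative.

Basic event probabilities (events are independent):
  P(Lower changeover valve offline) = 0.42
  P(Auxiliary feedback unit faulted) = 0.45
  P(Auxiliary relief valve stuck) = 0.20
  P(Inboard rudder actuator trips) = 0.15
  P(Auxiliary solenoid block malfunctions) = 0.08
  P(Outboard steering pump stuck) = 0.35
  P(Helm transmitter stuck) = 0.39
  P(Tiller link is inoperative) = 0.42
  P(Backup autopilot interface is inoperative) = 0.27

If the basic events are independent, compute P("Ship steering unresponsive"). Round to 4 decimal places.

P(Starboard system inoperative) [AND] = 0.45 × 0.20 × 0.15 × 0.08 = 0.001080
P(Port system unavailable) [OR] = 1 − (1−0.42) × (1−0.001080) = 0.420626
P(Followup chain inoperative) [OR] = 1 − (1−0.35) × (1−0.39) = 0.603500
P(Pump set down) [OR] = 1 − (1−0.42) × (1−0.27) = 0.576600
P(Rudder loop inoperative) [AND] = 0.603500 × 0.576600 = 0.347978
P(Ship steering unresponsive) [OR] = 1 − (1−0.420626) × (1−0.347978) = 0.622235
Rounded to 4 decimal places: P(Ship steering unresponsive) ≈ 0.6222.

0.6222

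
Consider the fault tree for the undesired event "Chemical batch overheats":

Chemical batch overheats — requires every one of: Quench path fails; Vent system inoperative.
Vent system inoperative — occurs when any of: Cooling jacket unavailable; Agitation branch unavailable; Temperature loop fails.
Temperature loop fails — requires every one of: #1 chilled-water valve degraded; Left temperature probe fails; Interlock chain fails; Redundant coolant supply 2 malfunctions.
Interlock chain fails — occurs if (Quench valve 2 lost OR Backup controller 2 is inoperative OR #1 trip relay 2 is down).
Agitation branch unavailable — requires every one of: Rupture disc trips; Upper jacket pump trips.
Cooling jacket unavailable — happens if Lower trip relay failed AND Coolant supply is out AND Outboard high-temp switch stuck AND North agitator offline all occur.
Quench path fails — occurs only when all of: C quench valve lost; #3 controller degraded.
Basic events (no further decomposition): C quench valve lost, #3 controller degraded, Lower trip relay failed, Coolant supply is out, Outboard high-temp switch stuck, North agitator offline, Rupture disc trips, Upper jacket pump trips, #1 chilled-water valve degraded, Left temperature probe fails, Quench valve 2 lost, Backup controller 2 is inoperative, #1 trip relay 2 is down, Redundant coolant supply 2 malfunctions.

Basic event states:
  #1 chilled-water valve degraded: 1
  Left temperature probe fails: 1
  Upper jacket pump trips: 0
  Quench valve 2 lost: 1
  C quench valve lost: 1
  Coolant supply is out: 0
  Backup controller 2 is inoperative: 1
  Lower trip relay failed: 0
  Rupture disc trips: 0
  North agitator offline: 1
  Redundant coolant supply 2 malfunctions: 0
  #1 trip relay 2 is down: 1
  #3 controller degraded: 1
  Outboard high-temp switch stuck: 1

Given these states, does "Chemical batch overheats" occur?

No

Quench path fails [AND]: C quench valve lost=occurs, #3 controller degraded=occurs → all inputs occur → occurs.
Cooling jacket unavailable [AND]: Lower trip relay failed=not, Coolant supply is out=not, Outboard high-temp switch stuck=occurs, North agitator offline=occurs → not all inputs occur → does not occur.
Agitation branch unavailable [AND]: Rupture disc trips=not, Upper jacket pump trips=not → not all inputs occur → does not occur.
Interlock chain fails [OR]: Quench valve 2 lost=occurs, Backup controller 2 is inoperative=occurs, #1 trip relay 2 is down=occurs → at least one input occurs → occurs.
Temperature loop fails [AND]: #1 chilled-water valve degraded=occurs, Left temperature probe fails=occurs, Interlock chain fails=occurs, Redundant coolant supply 2 malfunctions=not → not all inputs occur → does not occur.
Vent system inoperative [OR]: Cooling jacket unavailable=not, Agitation branch unavailable=not, Temperature loop fails=not → no input occurs → does not occur.
Chemical batch overheats [AND]: Quench path fails=occurs, Vent system inoperative=not → not all inputs occur → does not occur.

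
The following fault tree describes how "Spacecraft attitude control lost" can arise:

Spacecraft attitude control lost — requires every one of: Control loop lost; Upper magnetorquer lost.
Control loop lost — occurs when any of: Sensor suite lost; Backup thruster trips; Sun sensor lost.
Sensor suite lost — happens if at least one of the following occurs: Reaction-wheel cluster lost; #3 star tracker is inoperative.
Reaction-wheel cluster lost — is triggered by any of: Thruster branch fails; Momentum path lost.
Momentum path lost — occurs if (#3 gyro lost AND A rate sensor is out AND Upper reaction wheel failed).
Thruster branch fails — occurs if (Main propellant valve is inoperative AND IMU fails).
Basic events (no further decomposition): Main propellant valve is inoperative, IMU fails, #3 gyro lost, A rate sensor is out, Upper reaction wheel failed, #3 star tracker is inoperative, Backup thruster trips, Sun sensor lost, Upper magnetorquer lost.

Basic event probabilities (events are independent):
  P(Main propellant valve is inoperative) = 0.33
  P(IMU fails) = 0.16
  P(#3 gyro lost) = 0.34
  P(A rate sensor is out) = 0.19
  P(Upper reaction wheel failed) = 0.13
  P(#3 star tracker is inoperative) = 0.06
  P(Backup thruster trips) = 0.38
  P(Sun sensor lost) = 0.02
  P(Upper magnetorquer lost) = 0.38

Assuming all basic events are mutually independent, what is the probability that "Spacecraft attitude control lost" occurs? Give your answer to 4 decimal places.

0.1762

P(Thruster branch fails) [AND] = 0.33 × 0.16 = 0.052800
P(Momentum path lost) [AND] = 0.34 × 0.19 × 0.13 = 0.008398
P(Reaction-wheel cluster lost) [OR] = 1 − (1−0.052800) × (1−0.008398) = 0.060755
P(Sensor suite lost) [OR] = 1 − (1−0.060755) × (1−0.06) = 0.117110
P(Control loop lost) [OR] = 1 − (1−0.117110) × (1−0.38) × (1−0.02) = 0.463556
P(Spacecraft attitude control lost) [AND] = 0.463556 × 0.38 = 0.176151
Rounded to 4 decimal places: P(Spacecraft attitude control lost) ≈ 0.1762.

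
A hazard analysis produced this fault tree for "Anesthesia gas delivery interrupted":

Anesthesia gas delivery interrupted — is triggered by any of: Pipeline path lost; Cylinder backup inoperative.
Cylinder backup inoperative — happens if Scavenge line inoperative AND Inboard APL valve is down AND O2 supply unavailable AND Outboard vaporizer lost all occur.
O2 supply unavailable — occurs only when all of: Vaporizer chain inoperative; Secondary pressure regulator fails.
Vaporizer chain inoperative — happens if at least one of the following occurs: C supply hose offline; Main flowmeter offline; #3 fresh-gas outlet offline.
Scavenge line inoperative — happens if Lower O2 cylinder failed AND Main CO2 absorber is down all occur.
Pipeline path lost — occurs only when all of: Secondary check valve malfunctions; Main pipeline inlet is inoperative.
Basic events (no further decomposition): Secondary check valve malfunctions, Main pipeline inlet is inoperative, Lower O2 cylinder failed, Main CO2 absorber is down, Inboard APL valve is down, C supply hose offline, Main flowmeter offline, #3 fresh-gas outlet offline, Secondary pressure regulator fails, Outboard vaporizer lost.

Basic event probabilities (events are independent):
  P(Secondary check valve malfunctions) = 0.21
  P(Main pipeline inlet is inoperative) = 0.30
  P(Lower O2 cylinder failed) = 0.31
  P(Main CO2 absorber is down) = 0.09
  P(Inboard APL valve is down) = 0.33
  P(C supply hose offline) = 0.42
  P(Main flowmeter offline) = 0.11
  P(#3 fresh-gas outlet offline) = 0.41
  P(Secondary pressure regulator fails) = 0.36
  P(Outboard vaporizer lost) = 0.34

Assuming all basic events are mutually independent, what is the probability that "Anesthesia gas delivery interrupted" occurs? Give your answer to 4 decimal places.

0.0637

P(Pipeline path lost) [AND] = 0.21 × 0.30 = 0.063000
P(Scavenge line inoperative) [AND] = 0.31 × 0.09 = 0.027900
P(Vaporizer chain inoperative) [OR] = 1 − (1−0.42) × (1−0.11) × (1−0.41) = 0.695442
P(O2 supply unavailable) [AND] = 0.695442 × 0.36 = 0.250359
P(Cylinder backup inoperative) [AND] = 0.027900 × 0.33 × 0.250359 × 0.34 = 0.000784
P(Anesthesia gas delivery interrupted) [OR] = 1 − (1−0.063000) × (1−0.000784) = 0.063735
Rounded to 4 decimal places: P(Anesthesia gas delivery interrupted) ≈ 0.0637.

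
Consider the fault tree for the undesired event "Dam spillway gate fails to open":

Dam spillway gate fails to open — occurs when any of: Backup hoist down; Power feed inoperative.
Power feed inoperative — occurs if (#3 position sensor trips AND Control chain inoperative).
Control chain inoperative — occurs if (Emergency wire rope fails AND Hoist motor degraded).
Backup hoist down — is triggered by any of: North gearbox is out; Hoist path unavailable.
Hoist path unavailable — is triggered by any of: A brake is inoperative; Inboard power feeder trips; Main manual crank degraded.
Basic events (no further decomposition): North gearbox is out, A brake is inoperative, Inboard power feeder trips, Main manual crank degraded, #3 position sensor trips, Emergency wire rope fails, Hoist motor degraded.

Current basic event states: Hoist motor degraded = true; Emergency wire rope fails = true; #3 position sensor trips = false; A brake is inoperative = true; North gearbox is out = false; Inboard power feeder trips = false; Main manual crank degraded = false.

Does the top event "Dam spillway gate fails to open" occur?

Hoist path unavailable [OR]: A brake is inoperative=occurs, Inboard power feeder trips=not, Main manual crank degraded=not → at least one input occurs → occurs.
Backup hoist down [OR]: North gearbox is out=not, Hoist path unavailable=occurs → at least one input occurs → occurs.
Control chain inoperative [AND]: Emergency wire rope fails=occurs, Hoist motor degraded=occurs → all inputs occur → occurs.
Power feed inoperative [AND]: #3 position sensor trips=not, Control chain inoperative=occurs → not all inputs occur → does not occur.
Dam spillway gate fails to open [OR]: Backup hoist down=occurs, Power feed inoperative=not → at least one input occurs → occurs.

Yes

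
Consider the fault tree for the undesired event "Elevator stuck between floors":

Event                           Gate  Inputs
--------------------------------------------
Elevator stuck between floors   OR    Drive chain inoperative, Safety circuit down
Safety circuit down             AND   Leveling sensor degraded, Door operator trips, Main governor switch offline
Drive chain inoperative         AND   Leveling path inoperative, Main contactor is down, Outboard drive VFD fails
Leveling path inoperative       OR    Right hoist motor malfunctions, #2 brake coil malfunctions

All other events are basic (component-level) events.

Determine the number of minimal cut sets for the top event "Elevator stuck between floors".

3

Leveling path inoperative [OR]: union of children's cut sets → 2 cut set(s).
Drive chain inoperative [AND]: one cut set from each child combined → 2 × 1 × 1 = 2 cut set(s).
Safety circuit down [AND]: one cut set from each child combined → 1 × 1 × 1 = 1 cut set(s).
Elevator stuck between floors [OR]: union of children's cut sets → 3 cut set(s).
Minimal cut sets: {Main contactor is down, Outboard drive VFD fails, Right hoist motor malfunctions}; {#2 brake coil malfunctions, Main contactor is down, Outboard drive VFD fails}; {Door operator trips, Leveling sensor degraded, Main governor switch offline}.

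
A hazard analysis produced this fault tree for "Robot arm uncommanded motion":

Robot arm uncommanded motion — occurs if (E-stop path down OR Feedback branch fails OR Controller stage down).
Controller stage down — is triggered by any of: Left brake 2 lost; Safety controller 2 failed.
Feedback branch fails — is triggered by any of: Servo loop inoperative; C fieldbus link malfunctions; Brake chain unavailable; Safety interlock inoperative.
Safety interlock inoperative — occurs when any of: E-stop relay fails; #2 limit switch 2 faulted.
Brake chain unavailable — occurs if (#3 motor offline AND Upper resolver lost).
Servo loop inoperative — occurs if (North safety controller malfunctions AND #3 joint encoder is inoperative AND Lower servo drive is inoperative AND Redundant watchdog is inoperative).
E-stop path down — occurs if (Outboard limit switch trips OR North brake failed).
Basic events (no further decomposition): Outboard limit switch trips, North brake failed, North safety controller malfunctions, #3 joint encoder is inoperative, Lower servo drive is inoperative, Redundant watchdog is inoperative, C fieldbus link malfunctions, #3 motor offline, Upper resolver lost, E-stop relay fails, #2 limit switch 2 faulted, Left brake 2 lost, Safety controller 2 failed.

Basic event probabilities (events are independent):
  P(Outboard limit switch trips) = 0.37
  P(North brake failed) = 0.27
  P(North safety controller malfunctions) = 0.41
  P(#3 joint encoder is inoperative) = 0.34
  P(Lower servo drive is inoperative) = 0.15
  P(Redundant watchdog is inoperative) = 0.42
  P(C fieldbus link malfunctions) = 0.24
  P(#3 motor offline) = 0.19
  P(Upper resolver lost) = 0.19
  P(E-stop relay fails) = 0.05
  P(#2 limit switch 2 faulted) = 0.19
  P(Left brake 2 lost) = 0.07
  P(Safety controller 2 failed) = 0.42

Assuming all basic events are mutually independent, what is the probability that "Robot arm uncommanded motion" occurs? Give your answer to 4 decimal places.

P(E-stop path down) [OR] = 1 − (1−0.37) × (1−0.27) = 0.540100
P(Servo loop inoperative) [AND] = 0.41 × 0.34 × 0.15 × 0.42 = 0.008782
P(Brake chain unavailable) [AND] = 0.19 × 0.19 = 0.036100
P(Safety interlock inoperative) [OR] = 1 − (1−0.05) × (1−0.19) = 0.230500
P(Feedback branch fails) [OR] = 1 − (1−0.008782) × (1−0.24) × (1−0.036100) × (1−0.230500) = 0.441242
P(Controller stage down) [OR] = 1 − (1−0.07) × (1−0.42) = 0.460600
P(Robot arm uncommanded motion) [OR] = 1 − (1−0.540100) × (1−0.441242) × (1−0.460600) = 0.861389
Rounded to 4 decimal places: P(Robot arm uncommanded motion) ≈ 0.8614.

0.8614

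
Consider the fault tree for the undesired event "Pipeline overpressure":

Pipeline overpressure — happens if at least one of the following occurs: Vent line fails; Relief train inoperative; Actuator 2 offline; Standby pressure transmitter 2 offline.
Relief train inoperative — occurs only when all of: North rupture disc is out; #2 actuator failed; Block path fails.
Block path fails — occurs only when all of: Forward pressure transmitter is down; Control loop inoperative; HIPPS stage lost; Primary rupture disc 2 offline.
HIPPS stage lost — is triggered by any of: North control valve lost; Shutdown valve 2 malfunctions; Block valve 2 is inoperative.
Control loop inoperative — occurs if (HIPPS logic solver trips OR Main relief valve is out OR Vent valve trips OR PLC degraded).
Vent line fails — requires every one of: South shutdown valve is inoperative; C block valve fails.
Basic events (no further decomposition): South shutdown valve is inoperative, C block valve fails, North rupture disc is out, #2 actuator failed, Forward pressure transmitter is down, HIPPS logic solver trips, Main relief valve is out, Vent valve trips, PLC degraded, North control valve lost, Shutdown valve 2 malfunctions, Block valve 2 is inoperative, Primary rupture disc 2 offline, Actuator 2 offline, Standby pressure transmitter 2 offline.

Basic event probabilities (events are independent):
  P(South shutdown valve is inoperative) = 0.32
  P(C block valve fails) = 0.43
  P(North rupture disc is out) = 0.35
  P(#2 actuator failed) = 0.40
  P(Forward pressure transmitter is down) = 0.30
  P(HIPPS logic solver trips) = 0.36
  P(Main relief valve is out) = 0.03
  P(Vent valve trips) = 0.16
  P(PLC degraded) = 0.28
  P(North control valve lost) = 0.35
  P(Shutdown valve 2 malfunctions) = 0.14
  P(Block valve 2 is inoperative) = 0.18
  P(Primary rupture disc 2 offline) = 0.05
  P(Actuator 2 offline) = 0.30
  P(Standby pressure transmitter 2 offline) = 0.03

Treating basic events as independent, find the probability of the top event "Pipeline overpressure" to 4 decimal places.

P(Vent line fails) [AND] = 0.32 × 0.43 = 0.137600
P(Control loop inoperative) [OR] = 1 − (1−0.36) × (1−0.03) × (1−0.16) × (1−0.28) = 0.624540
P(HIPPS stage lost) [OR] = 1 − (1−0.35) × (1−0.14) × (1−0.18) = 0.541620
P(Block path fails) [AND] = 0.30 × 0.624540 × 0.541620 × 0.05 = 0.005074
P(Relief train inoperative) [AND] = 0.35 × 0.40 × 0.005074 = 0.000710
P(Pipeline overpressure) [OR] = 1 − (1−0.137600) × (1−0.000710) × (1−0.30) × (1−0.03) = 0.414846
Rounded to 4 decimal places: P(Pipeline overpressure) ≈ 0.4148.

0.4148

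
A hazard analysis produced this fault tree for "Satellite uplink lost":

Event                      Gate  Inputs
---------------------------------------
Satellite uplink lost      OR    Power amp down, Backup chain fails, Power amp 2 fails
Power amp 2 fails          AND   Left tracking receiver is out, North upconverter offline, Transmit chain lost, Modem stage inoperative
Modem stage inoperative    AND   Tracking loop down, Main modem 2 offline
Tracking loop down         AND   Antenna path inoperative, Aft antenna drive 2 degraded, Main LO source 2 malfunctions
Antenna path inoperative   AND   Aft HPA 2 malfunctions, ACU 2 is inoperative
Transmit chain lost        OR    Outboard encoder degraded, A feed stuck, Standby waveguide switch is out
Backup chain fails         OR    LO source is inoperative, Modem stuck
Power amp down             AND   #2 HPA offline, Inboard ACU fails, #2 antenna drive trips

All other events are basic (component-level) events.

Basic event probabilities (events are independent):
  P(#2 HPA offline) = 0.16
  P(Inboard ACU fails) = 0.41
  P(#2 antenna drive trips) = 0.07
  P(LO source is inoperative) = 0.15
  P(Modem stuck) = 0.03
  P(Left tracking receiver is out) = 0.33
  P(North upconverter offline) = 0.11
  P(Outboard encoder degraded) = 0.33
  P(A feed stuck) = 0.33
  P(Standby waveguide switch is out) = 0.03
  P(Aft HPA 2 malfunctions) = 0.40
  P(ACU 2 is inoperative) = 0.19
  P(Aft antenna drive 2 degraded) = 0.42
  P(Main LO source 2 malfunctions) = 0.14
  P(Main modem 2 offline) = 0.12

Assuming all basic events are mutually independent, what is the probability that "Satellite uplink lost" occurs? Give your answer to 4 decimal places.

0.1793

P(Power amp down) [AND] = 0.16 × 0.41 × 0.07 = 0.004592
P(Backup chain fails) [OR] = 1 − (1−0.15) × (1−0.03) = 0.175500
P(Transmit chain lost) [OR] = 1 − (1−0.33) × (1−0.33) × (1−0.03) = 0.564567
P(Antenna path inoperative) [AND] = 0.40 × 0.19 = 0.076000
P(Tracking loop down) [AND] = 0.076000 × 0.42 × 0.14 = 0.004469
P(Modem stage inoperative) [AND] = 0.004469 × 0.12 = 0.000536
P(Power amp 2 fails) [AND] = 0.33 × 0.11 × 0.564567 × 0.000536 = 0.000011
P(Satellite uplink lost) [OR] = 1 − (1−0.004592) × (1−0.175500) × (1−0.000011) = 0.179295
Rounded to 4 decimal places: P(Satellite uplink lost) ≈ 0.1793.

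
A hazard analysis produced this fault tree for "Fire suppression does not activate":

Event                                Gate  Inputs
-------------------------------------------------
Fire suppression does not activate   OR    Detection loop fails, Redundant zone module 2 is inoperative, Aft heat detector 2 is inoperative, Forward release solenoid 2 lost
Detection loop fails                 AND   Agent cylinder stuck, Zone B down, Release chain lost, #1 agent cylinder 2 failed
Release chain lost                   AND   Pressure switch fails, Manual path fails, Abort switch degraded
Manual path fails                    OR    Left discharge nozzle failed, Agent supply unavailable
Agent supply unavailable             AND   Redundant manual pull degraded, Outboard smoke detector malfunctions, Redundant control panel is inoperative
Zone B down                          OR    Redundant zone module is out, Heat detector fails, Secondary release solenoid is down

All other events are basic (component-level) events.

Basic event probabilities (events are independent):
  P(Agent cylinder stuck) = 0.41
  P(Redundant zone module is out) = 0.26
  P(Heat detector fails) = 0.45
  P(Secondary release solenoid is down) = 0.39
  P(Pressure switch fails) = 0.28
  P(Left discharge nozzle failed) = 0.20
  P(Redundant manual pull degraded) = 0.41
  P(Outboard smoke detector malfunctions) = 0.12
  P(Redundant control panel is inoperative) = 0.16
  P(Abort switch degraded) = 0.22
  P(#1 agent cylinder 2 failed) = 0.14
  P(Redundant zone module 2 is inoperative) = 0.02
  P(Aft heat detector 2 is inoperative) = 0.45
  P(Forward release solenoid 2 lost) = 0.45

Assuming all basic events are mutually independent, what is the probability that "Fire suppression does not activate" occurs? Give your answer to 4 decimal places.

P(Zone B down) [OR] = 1 − (1−0.26) × (1−0.45) × (1−0.39) = 0.751730
P(Agent supply unavailable) [AND] = 0.41 × 0.12 × 0.16 = 0.007872
P(Manual path fails) [OR] = 1 − (1−0.20) × (1−0.007872) = 0.206298
P(Release chain lost) [AND] = 0.28 × 0.206298 × 0.22 = 0.012708
P(Detection loop fails) [AND] = 0.41 × 0.751730 × 0.012708 × 0.14 = 0.000548
P(Fire suppression does not activate) [OR] = 1 − (1−0.000548) × (1−0.02) × (1−0.45) × (1−0.45) = 0.703712
Rounded to 4 decimal places: P(Fire suppression does not activate) ≈ 0.7037.

0.7037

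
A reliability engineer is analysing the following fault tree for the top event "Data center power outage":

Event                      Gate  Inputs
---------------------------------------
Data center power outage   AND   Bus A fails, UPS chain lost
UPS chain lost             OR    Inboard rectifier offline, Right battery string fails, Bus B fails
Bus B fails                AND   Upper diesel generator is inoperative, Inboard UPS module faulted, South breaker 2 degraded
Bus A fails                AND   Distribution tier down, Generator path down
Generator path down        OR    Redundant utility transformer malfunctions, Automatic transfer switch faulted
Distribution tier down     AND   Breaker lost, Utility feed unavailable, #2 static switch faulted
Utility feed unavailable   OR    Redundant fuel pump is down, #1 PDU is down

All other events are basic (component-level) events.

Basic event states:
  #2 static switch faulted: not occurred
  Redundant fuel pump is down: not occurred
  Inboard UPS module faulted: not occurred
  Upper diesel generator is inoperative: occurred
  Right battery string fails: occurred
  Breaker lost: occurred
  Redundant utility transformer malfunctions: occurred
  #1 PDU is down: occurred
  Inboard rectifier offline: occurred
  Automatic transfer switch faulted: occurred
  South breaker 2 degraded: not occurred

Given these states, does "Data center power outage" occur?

Utility feed unavailable [OR]: Redundant fuel pump is down=not, #1 PDU is down=occurs → at least one input occurs → occurs.
Distribution tier down [AND]: Breaker lost=occurs, Utility feed unavailable=occurs, #2 static switch faulted=not → not all inputs occur → does not occur.
Generator path down [OR]: Redundant utility transformer malfunctions=occurs, Automatic transfer switch faulted=occurs → at least one input occurs → occurs.
Bus A fails [AND]: Distribution tier down=not, Generator path down=occurs → not all inputs occur → does not occur.
Bus B fails [AND]: Upper diesel generator is inoperative=occurs, Inboard UPS module faulted=not, South breaker 2 degraded=not → not all inputs occur → does not occur.
UPS chain lost [OR]: Inboard rectifier offline=occurs, Right battery string fails=occurs, Bus B fails=not → at least one input occurs → occurs.
Data center power outage [AND]: Bus A fails=not, UPS chain lost=occurs → not all inputs occur → does not occur.

No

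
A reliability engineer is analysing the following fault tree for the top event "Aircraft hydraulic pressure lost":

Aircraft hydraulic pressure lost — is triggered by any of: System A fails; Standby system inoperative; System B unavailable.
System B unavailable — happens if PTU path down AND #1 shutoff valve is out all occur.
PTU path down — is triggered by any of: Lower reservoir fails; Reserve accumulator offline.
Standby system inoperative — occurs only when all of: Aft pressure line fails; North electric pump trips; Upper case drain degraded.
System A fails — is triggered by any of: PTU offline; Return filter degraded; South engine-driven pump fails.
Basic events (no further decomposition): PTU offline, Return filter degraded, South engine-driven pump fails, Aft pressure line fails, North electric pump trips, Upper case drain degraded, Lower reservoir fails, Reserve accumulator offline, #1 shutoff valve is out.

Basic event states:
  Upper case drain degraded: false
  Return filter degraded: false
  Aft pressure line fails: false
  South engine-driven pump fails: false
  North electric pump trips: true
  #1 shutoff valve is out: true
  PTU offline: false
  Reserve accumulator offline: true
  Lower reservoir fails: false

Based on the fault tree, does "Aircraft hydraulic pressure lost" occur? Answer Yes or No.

Yes

System A fails [OR]: PTU offline=not, Return filter degraded=not, South engine-driven pump fails=not → no input occurs → does not occur.
Standby system inoperative [AND]: Aft pressure line fails=not, North electric pump trips=occurs, Upper case drain degraded=not → not all inputs occur → does not occur.
PTU path down [OR]: Lower reservoir fails=not, Reserve accumulator offline=occurs → at least one input occurs → occurs.
System B unavailable [AND]: PTU path down=occurs, #1 shutoff valve is out=occurs → all inputs occur → occurs.
Aircraft hydraulic pressure lost [OR]: System A fails=not, Standby system inoperative=not, System B unavailable=occurs → at least one input occurs → occurs.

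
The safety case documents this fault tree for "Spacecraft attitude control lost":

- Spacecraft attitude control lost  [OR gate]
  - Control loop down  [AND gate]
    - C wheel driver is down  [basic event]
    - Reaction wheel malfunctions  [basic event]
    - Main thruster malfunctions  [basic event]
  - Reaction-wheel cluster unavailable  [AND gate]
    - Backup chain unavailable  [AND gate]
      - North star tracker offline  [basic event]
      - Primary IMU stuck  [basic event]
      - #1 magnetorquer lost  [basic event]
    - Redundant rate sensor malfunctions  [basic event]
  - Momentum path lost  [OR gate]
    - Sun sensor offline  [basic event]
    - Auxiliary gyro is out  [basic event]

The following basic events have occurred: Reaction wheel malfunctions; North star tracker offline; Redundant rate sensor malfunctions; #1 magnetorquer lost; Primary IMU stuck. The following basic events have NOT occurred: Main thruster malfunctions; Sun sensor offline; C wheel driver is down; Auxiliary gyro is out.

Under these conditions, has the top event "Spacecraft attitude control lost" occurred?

Control loop down [AND]: C wheel driver is down=not, Reaction wheel malfunctions=occurs, Main thruster malfunctions=not → not all inputs occur → does not occur.
Backup chain unavailable [AND]: North star tracker offline=occurs, Primary IMU stuck=occurs, #1 magnetorquer lost=occurs → all inputs occur → occurs.
Reaction-wheel cluster unavailable [AND]: Backup chain unavailable=occurs, Redundant rate sensor malfunctions=occurs → all inputs occur → occurs.
Momentum path lost [OR]: Sun sensor offline=not, Auxiliary gyro is out=not → no input occurs → does not occur.
Spacecraft attitude control lost [OR]: Control loop down=not, Reaction-wheel cluster unavailable=occurs, Momentum path lost=not → at least one input occurs → occurs.

Yes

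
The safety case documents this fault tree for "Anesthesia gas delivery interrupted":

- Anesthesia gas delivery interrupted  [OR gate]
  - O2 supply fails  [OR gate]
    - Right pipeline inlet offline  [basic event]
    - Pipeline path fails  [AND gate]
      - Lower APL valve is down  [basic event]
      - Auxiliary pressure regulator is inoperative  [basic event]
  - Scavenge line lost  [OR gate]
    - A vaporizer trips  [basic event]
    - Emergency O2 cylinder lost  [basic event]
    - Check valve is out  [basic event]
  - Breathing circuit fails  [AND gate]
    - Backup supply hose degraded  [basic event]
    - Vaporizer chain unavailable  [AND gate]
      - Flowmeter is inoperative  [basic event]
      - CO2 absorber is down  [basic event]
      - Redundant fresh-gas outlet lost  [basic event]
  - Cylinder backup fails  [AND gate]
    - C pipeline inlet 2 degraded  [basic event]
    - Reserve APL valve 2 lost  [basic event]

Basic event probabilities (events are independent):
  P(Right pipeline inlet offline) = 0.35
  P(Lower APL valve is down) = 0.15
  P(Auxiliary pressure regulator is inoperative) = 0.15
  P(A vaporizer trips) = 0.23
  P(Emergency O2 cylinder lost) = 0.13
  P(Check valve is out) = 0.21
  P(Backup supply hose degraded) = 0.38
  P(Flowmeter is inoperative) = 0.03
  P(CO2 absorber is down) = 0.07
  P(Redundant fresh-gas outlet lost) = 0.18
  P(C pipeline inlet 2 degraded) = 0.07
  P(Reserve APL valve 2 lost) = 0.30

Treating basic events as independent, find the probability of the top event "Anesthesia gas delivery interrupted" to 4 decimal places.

0.6709

P(Pipeline path fails) [AND] = 0.15 × 0.15 = 0.022500
P(O2 supply fails) [OR] = 1 − (1−0.35) × (1−0.022500) = 0.364625
P(Scavenge line lost) [OR] = 1 − (1−0.23) × (1−0.13) × (1−0.21) = 0.470779
P(Vaporizer chain unavailable) [AND] = 0.03 × 0.07 × 0.18 = 0.000378
P(Breathing circuit fails) [AND] = 0.38 × 0.000378 = 0.000144
P(Cylinder backup fails) [AND] = 0.07 × 0.30 = 0.021000
P(Anesthesia gas delivery interrupted) [OR] = 1 − (1−0.364625) × (1−0.470779) × (1−0.000144) × (1−0.021000) = 0.670855
Rounded to 4 decimal places: P(Anesthesia gas delivery interrupted) ≈ 0.6709.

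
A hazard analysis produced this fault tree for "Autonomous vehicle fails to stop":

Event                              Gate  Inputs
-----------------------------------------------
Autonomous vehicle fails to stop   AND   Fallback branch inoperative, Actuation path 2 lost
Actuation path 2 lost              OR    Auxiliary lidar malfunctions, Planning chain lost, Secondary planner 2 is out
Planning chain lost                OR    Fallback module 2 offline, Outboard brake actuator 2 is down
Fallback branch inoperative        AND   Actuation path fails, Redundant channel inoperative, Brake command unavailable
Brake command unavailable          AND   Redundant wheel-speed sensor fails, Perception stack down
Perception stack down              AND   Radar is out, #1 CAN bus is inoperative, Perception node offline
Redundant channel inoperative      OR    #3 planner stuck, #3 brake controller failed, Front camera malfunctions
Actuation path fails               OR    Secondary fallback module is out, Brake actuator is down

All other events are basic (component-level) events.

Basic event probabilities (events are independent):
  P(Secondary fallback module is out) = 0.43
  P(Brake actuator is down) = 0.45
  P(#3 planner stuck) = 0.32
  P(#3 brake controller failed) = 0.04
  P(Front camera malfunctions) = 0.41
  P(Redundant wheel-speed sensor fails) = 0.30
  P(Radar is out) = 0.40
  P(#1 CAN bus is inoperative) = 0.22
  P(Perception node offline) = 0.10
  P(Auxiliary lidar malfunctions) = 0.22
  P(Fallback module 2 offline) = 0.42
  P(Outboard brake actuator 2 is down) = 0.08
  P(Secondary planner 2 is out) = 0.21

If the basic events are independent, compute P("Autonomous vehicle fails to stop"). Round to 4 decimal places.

P(Actuation path fails) [OR] = 1 − (1−0.43) × (1−0.45) = 0.686500
P(Redundant channel inoperative) [OR] = 1 − (1−0.32) × (1−0.04) × (1−0.41) = 0.614848
P(Perception stack down) [AND] = 0.40 × 0.22 × 0.10 = 0.008800
P(Brake command unavailable) [AND] = 0.30 × 0.008800 = 0.002640
P(Fallback branch inoperative) [AND] = 0.686500 × 0.614848 × 0.002640 = 0.001114
P(Planning chain lost) [OR] = 1 − (1−0.42) × (1−0.08) = 0.466400
P(Actuation path 2 lost) [OR] = 1 − (1−0.22) × (1−0.466400) × (1−0.21) = 0.671196
P(Autonomous vehicle fails to stop) [AND] = 0.001114 × 0.671196 = 0.000748
Rounded to 4 decimal places: P(Autonomous vehicle fails to stop) ≈ 0.0007.

0.0007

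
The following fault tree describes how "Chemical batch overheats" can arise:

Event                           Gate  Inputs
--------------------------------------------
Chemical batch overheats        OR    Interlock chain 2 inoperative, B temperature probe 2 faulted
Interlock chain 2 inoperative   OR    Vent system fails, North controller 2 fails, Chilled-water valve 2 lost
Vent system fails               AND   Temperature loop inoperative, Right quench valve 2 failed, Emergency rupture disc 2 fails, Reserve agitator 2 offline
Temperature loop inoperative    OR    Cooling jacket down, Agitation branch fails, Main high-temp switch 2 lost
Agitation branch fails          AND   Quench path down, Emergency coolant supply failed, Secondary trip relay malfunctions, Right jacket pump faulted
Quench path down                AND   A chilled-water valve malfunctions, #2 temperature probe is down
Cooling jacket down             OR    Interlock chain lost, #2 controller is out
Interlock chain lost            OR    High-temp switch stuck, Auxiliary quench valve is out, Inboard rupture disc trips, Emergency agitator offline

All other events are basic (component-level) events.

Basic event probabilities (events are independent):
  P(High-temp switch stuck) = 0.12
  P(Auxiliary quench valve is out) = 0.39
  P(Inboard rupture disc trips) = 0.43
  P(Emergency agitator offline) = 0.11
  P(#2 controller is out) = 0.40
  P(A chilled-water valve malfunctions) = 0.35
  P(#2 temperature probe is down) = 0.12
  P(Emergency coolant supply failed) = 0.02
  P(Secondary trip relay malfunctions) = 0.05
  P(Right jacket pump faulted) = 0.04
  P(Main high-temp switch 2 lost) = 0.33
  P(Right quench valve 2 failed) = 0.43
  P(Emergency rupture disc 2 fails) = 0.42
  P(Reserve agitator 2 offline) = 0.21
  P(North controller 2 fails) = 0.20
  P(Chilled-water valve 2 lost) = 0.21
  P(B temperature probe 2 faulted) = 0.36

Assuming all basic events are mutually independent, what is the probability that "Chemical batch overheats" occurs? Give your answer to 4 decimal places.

0.6092

P(Interlock chain lost) [OR] = 1 − (1−0.12) × (1−0.39) × (1−0.43) × (1−0.11) = 0.727681
P(Cooling jacket down) [OR] = 1 − (1−0.727681) × (1−0.40) = 0.836609
P(Quench path down) [AND] = 0.35 × 0.12 = 0.042000
P(Agitation branch fails) [AND] = 0.042000 × 0.02 × 0.05 × 0.04 = 0.000002
P(Temperature loop inoperative) [OR] = 1 − (1−0.836609) × (1−0.000002) × (1−0.33) = 0.890528
P(Vent system fails) [AND] = 0.890528 × 0.43 × 0.42 × 0.21 = 0.033774
P(Interlock chain 2 inoperative) [OR] = 1 − (1−0.033774) × (1−0.20) × (1−0.21) = 0.389345
P(Chemical batch overheats) [OR] = 1 − (1−0.389345) × (1−0.36) = 0.609181
Rounded to 4 decimal places: P(Chemical batch overheats) ≈ 0.6092.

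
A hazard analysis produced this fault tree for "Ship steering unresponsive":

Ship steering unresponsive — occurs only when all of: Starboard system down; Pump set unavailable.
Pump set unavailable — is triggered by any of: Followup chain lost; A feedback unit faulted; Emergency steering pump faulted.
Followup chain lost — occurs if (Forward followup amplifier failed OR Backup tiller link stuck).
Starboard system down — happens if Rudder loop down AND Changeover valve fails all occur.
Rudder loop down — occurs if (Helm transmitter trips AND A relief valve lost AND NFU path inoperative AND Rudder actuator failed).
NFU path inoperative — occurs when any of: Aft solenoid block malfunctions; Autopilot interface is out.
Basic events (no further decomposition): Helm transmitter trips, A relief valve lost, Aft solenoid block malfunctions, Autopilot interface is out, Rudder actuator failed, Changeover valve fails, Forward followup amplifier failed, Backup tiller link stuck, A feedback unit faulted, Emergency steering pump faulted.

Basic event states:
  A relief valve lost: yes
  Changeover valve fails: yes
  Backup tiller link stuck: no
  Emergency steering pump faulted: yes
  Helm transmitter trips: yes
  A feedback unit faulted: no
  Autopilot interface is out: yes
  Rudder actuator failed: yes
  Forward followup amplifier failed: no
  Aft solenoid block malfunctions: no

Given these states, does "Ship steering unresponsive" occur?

NFU path inoperative [OR]: Aft solenoid block malfunctions=not, Autopilot interface is out=occurs → at least one input occurs → occurs.
Rudder loop down [AND]: Helm transmitter trips=occurs, A relief valve lost=occurs, NFU path inoperative=occurs, Rudder actuator failed=occurs → all inputs occur → occurs.
Starboard system down [AND]: Rudder loop down=occurs, Changeover valve fails=occurs → all inputs occur → occurs.
Followup chain lost [OR]: Forward followup amplifier failed=not, Backup tiller link stuck=not → no input occurs → does not occur.
Pump set unavailable [OR]: Followup chain lost=not, A feedback unit faulted=not, Emergency steering pump faulted=occurs → at least one input occurs → occurs.
Ship steering unresponsive [AND]: Starboard system down=occurs, Pump set unavailable=occurs → all inputs occur → occurs.

Yes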